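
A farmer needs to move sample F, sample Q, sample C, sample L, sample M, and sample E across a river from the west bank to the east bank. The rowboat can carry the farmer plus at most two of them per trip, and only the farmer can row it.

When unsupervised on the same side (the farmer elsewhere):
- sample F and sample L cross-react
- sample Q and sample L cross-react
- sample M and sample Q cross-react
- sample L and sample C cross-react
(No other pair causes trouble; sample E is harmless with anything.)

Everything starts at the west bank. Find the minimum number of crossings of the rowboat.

7

Counting alone: the farmer can take at most 2 across per trip to the east bank, so moving all 6 needs at least 3 loaded trips out, with a return between consecutive ones — at least 5 crossings.
The safety rule pushes this higher. Following every safe sequence of crossings, the most of the 6 that can be at the east bank as the rowboat arrives there on crossing 5 is 5 — never all 6.
So no plan with fewer than 7 crossings exists, and this one achieves 7:
1. Farmer goes to the east bank with sample L and sample Q.  [the west bank: sample C, sample E, sample F, sample M | the east bank: sample L, sample Q]
2. Farmer goes back to the west bank with sample Q.  [the west bank: sample C, sample E, sample F, sample M, sample Q | the east bank: sample L]
3. Farmer goes to the east bank with sample F and sample Q.  [the west bank: sample C, sample E, sample M | the east bank: sample F, sample L, sample Q]
4. Farmer goes back to the west bank with sample L.  [the west bank: sample C, sample E, sample L, sample M | the east bank: sample F, sample Q]
5. Farmer goes to the east bank with sample C and sample E.  [the west bank: sample L, sample M | the east bank: sample C, sample E, sample F, sample Q]
6. Farmer goes back to the west bank alone.  [the west bank: sample L, sample M | the east bank: sample C, sample E, sample F, sample Q]
7. Farmer goes to the east bank with sample L and sample M.  [the west bank: — | the east bank: sample C, sample E, sample F, sample L, sample M, sample Q]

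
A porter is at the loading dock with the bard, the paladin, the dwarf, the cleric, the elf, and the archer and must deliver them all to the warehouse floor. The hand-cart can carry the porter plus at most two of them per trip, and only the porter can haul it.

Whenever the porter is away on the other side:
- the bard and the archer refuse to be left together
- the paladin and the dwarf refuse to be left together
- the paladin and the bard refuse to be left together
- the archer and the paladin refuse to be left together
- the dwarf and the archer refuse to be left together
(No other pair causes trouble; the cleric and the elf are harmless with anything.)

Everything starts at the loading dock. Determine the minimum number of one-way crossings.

Counting alone: the porter can take at most 2 across per trip to the warehouse floor, so moving all 6 needs at least 3 loaded trips out, with a return between consecutive ones — at least 5 crossings.
The safety rule pushes this higher. Following every safe sequence of crossings, the most of the 6 that can be at the warehouse floor as the hand-cart arrives there on crossings 5, 7 is 4, 5 respectively — never all 6.
So no plan with fewer than 9 crossings exists, and this one achieves 9:
1. Porter goes to the warehouse floor with the archer and the paladin.
2. Porter goes back to the loading dock with the paladin.
3. Porter goes to the warehouse floor with the bard and the dwarf.
4. Porter goes back to the loading dock with the archer.
5. Porter goes to the warehouse floor with the cleric and the paladin.
6. Porter goes back to the loading dock with the paladin.
7. Porter goes to the warehouse floor with the elf and the paladin.
8. Porter goes back to the loading dock with the paladin.
9. Porter goes to the warehouse floor with the archer and the paladin.

9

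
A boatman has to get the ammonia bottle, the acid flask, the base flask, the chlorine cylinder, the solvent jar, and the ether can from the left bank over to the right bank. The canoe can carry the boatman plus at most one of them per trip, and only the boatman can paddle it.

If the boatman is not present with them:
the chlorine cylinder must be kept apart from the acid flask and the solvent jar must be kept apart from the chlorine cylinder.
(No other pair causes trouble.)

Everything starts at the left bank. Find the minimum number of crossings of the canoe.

13

Counting alone: the boatman can take at most 1 across per trip to the right bank, so moving all 6 needs at least 6 loaded trips out, with a return between consecutive ones — at least 11 crossings.
The safety rule pushes this higher. Following every safe sequence of crossings, the most of the 6 that can be at the right bank as the canoe arrives there on crossing 11 is 5 — never all 6.
So no plan with fewer than 13 crossings exists, and this one achieves 13:
1. Boatman goes to the right bank with the chlorine cylinder.
2. Boatman goes back to the left bank alone.
3. Boatman goes to the right bank with the ammonia bottle.
4. Boatman goes back to the left bank alone.
5. Boatman goes to the right bank with the acid flask.
6. Boatman goes back to the left bank with the chlorine cylinder.
7. Boatman goes to the right bank with the solvent jar.
8. Boatman goes back to the left bank alone.
9. Boatman goes to the right bank with the base flask.
10. Boatman goes back to the left bank alone.
11. Boatman goes to the right bank with the ether can.
12. Boatman goes back to the left bank alone.
13. Boatman goes to the right bank with the chlorine cylinder.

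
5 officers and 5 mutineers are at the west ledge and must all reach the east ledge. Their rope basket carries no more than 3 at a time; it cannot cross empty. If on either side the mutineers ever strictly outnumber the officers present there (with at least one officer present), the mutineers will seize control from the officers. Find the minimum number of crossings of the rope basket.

Counting alone: each trip to the east ledge takes at most 3 across and each return brings at least 1 back, so after t trips out (and t−1 returns) at most 3t − (t−1) of the 10 are across; that first reaches 10 at t = 5, so at least 9 crossings are needed.
The safety rule pushes this higher. Following every safe sequence of crossings, the most of the 10 that can be at the east ledge as the rope basket arrives there on crossing 9 is 9 — never all 10.
So no plan with fewer than 11 crossings exists, and this one achieves 11:
1. 2 mutineers → the east ledge.  (the west ledge: 5O 3M; the east ledge: 0O 2M)
2. 1 mutineer ← the west ledge.  (the west ledge: 5O 4M; the east ledge: 0O 1M)
3. 3 mutineers → the east ledge.  (the west ledge: 5O 1M; the east ledge: 0O 4M)
4. 1 mutineer ← the west ledge.  (the west ledge: 5O 2M; the east ledge: 0O 3M)
5. 3 officers → the east ledge.  (the west ledge: 2O 2M; the east ledge: 3O 3M)
6. 1 officer and 1 mutineer ← the west ledge.  (the west ledge: 3O 3M; the east ledge: 2O 2M)
7. 3 officers → the east ledge.  (the west ledge: 0O 3M; the east ledge: 5O 2M)
8. 1 mutineer ← the west ledge.  (the west ledge: 0O 4M; the east ledge: 5O 1M)
9. 2 mutineers → the east ledge.  (the west ledge: 0O 2M; the east ledge: 5O 3M)
10. 1 mutineer ← the west ledge.  (the west ledge: 0O 3M; the east ledge: 5O 2M)
11. 3 mutineers → the east ledge.  (the west ledge: 0O 0M; the east ledge: 5O 5M)

11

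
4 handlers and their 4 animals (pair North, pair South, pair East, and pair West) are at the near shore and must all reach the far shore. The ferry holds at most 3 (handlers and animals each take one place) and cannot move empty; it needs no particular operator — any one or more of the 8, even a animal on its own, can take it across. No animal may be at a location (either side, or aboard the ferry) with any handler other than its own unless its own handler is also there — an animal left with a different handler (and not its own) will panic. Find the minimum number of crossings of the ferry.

9

Counting alone: each trip to the far shore takes at most 3 across and each return brings at least 1 back, so after t trips out (and t−1 returns) at most 3t − (t−1) of the 8 are across; that first reaches 8 at t = 4, so at least 7 crossings are needed.
The safety rule pushes this higher. Following every safe sequence of crossings, the most of the 8 that can be at the far shore as the ferry arrives there on crossing 7 is 7 — never all 8.
So no plan with fewer than 9 crossings exists, and this one achieves 9:
1. animal North and handler North cross → the far shore.
2. handler North crosses ← the near shore.
3. animal South, handler North, and handler South cross → the far shore.
4. animal North and handler North cross ← the near shore.
5. handler East, handler North, and handler West cross → the far shore.
6. animal South crosses ← the near shore.
7. animal North and animal South cross → the far shore.
8. animal North crosses ← the near shore.
9. animal East, animal North, and animal West cross → the far shore.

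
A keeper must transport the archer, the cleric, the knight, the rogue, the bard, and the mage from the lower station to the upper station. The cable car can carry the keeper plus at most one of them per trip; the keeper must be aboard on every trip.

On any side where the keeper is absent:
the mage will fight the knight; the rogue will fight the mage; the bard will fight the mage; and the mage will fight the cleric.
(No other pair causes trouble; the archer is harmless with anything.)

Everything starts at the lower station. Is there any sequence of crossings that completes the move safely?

Following every safe sequence of crossings from the start, the most of the 6 that can be at the upper station as the cable car arrives there on crossings 1, 3, 5 is 1, 2, 3 respectively; the best ever achieved is 3 of 6.
From crossing 7 on, no configuration arises that was not already reachable earlier: only 22 distinct safe configurations (who is on which side, and where the cable car is) can ever be reached, none of them has everyone across, and every continuation just revisits them. So no valid plan exists.

No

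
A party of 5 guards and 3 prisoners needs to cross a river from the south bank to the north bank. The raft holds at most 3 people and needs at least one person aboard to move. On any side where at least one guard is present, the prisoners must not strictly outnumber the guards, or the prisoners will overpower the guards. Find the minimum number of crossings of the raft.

7

Counting alone: each trip to the north bank takes at most 3 across and each return brings at least 1 back, so after t trips out (and t−1 returns) at most 3t − (t−1) of the 8 are across; that first reaches 8 at t = 4, so at least 7 crossings are needed.
The plan below uses exactly 7 crossings, so it is optimal:
1. 2 prisoners → the north bank.  (the south bank: 5G 1P; the north bank: 0G 2P)
2. 1 prisoner ← the south bank.  (the south bank: 5G 2P; the north bank: 0G 1P)
3. 2 guards and 1 prisoner → the north bank.  (the south bank: 3G 1P; the north bank: 2G 2P)
4. 1 prisoner ← the south bank.  (the south bank: 3G 2P; the north bank: 2G 1P)
5. 1 guard and 2 prisoners → the north bank.  (the south bank: 2G 0P; the north bank: 3G 3P)
6. 1 prisoner ← the south bank.  (the south bank: 2G 1P; the north bank: 3G 2P)
7. 2 guards and 1 prisoner → the north bank.  (the south bank: 0G 0P; the north bank: 5G 3P)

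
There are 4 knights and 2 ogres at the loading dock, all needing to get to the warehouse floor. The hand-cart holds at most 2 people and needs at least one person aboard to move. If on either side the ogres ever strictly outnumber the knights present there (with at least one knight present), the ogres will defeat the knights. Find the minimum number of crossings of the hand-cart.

Counting alone: each trip to the warehouse floor takes at most 2 across and each return brings at least 1 back, so after t trips out (and t−1 returns) at most 2t − (t−1) of the 6 are across; that first reaches 6 at t = 5, so at least 9 crossings are needed.
The plan below uses exactly 9 crossings, so it is optimal:
1. 2 ogres → the warehouse floor.  (the loading dock: 4K 0O; the warehouse floor: 0K 2O)
2. 1 ogre ← the loading dock.  (the loading dock: 4K 1O; the warehouse floor: 0K 1O)
3. 2 knights → the warehouse floor.  (the loading dock: 2K 1O; the warehouse floor: 2K 1O)
4. 1 ogre ← the loading dock.  (the loading dock: 2K 2O; the warehouse floor: 2K 0O)
5. 2 ogres → the warehouse floor.  (the loading dock: 2K 0O; the warehouse floor: 2K 2O)
6. 1 ogre ← the loading dock.  (the loading dock: 2K 1O; the warehouse floor: 2K 1O)
7. 1 knight and 1 ogre → the warehouse floor.  (the loading dock: 1K 0O; the warehouse floor: 3K 2O)
8. 1 ogre ← the loading dock.  (the loading dock: 1K 1O; the warehouse floor: 3K 1O)
9. 1 knight and 1 ogre → the warehouse floor.  (the loading dock: 0K 0O; the warehouse floor: 4K 2O)

9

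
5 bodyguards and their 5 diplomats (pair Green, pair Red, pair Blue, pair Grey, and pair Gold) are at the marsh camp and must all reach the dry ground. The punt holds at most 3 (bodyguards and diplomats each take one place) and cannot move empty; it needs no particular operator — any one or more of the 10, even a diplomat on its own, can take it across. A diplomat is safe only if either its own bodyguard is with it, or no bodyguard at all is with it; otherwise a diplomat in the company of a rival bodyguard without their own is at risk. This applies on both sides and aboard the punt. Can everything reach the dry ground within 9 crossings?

No

Counting alone: each trip to the dry ground takes at most 3 across and each return brings at least 1 back, so after t trips out (and t−1 returns) at most 3t − (t−1) of the 10 are across; that first reaches 10 at t = 5, so at least 9 crossings are needed.
The safety rule pushes this higher. Following every safe sequence of crossings, the most of the 10 that can be at the dry ground as the punt arrives there on crossing 9 is 9 — never all 10.
So the move cannot be finished within 9 crossings. (The shortest complete plan takes 11:)
1. bodyguard Green and diplomat Green cross → the dry ground.
2. bodyguard Green crosses ← the marsh camp.
3. diplomat Blue, diplomat Grey, and diplomat Red cross → the dry ground.
4. diplomat Green crosses ← the marsh camp.
5. bodyguard Blue, bodyguard Grey, and bodyguard Red cross → the dry ground.
6. bodyguard Red and diplomat Red cross ← the marsh camp.
7. bodyguard Gold, bodyguard Green, and bodyguard Red cross → the dry ground.
8. diplomat Blue crosses ← the marsh camp.
9. diplomat Green and diplomat Red cross → the dry ground.
10. diplomat Green crosses ← the marsh camp.
11. diplomat Blue, diplomat Gold, and diplomat Green cross → the dry ground.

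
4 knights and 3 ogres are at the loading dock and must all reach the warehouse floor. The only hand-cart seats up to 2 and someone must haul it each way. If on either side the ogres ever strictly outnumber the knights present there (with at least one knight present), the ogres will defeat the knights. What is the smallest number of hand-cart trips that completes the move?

Counting alone: each trip to the warehouse floor takes at most 2 across and each return brings at least 1 back, so after t trips out (and t−1 returns) at most 2t − (t−1) of the 7 are across; that first reaches 7 at t = 6, so at least 11 crossings are needed.
The plan below uses exactly 11 crossings, so it is optimal:
1. 2 ogres → the warehouse floor.  (the loading dock: 4K 1O; the warehouse floor: 0K 2O)
2. 1 ogre ← the loading dock.  (the loading dock: 4K 2O; the warehouse floor: 0K 1O)
3. 2 ogres → the warehouse floor.  (the loading dock: 4K 0O; the warehouse floor: 0K 3O)
4. 1 ogre ← the loading dock.  (the loading dock: 4K 1O; the warehouse floor: 0K 2O)
5. 2 knights → the warehouse floor.  (the loading dock: 2K 1O; the warehouse floor: 2K 2O)
6. 1 ogre ← the loading dock.  (the loading dock: 2K 2O; the warehouse floor: 2K 1O)
7. 1 knight and 1 ogre → the warehouse floor.  (the loading dock: 1K 1O; the warehouse floor: 3K 2O)
8. 1 knight ← the loading dock.  (the loading dock: 2K 1O; the warehouse floor: 2K 2O)
9. 1 knight and 1 ogre → the warehouse floor.  (the loading dock: 1K 0O; the warehouse floor: 3K 3O)
10. 1 ogre ← the loading dock.  (the loading dock: 1K 1O; the warehouse floor: 3K 2O)
11. 1 knight and 1 ogre → the warehouse floor.  (the loading dock: 0K 0O; the warehouse floor: 4K 3O)

11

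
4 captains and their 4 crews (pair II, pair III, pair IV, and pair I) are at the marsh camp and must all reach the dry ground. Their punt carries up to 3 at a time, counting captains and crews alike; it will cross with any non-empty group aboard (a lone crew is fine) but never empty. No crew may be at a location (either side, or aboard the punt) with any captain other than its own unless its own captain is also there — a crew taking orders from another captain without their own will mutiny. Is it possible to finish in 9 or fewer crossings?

Yes — this plan uses 9 crossings (≤ 9):
1. captain II and crew II cross → the dry ground.
2. captain II crosses ← the marsh camp.
3. captain II, captain III, and crew III cross → the dry ground.
4. captain II and crew II cross ← the marsh camp.
5. captain I, captain II, and captain IV cross → the dry ground.
6. crew III crosses ← the marsh camp.
7. crew II and crew III cross → the dry ground.
8. crew II crosses ← the marsh camp.
9. crew I, crew II, and crew IV cross → the dry ground.

Yes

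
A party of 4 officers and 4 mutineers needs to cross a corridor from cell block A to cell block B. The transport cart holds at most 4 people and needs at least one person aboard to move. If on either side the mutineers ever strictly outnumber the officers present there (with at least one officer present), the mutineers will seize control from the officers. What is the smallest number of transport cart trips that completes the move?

5

Counting alone: each trip to cell block B takes at most 4 across and each return brings at least 1 back, so after t trips out (and t−1 returns) at most 4t − (t−1) of the 8 are across; that first reaches 8 at t = 3, so at least 5 crossings are needed.
The plan below uses exactly 5 crossings, so it is optimal:
1. 2 mutineers → cell block B.  (cell block A: 4O 2M; cell block B: 0O 2M)
2. 1 mutineer ← cell block A.  (cell block A: 4O 3M; cell block B: 0O 1M)
3. 4 officers → cell block B.  (cell block A: 0O 3M; cell block B: 4O 1M)
4. 1 mutineer ← cell block A.  (cell block A: 0O 4M; cell block B: 4O 0M)
5. 4 mutineers → cell block B.  (cell block A: 0O 0M; cell block B: 4O 4M)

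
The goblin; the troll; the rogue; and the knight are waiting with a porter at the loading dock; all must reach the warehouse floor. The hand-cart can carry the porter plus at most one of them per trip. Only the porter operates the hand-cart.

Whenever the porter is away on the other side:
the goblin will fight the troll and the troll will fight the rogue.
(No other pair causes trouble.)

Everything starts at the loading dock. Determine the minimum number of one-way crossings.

9

Counting alone: the porter can take at most 1 across per trip to the warehouse floor, so moving all 4 needs at least 4 loaded trips out, with a return between consecutive ones — at least 7 crossings.
The safety rule pushes this higher. Following every safe sequence of crossings, the most of the 4 that can be at the warehouse floor as the hand-cart arrives there on crossing 7 is 3 — never all 4.
So no plan with fewer than 9 crossings exists, and this one achieves 9:
1. Porter goes to the warehouse floor with the troll.
2. Porter goes back to the loading dock alone.
3. Porter goes to the warehouse floor with the goblin.
4. Porter goes back to the loading dock with the troll.
5. Porter goes to the warehouse floor with the rogue.
6. Porter goes back to the loading dock alone.
7. Porter goes to the warehouse floor with the knight.
8. Porter goes back to the loading dock alone.
9. Porter goes to the warehouse floor with the troll.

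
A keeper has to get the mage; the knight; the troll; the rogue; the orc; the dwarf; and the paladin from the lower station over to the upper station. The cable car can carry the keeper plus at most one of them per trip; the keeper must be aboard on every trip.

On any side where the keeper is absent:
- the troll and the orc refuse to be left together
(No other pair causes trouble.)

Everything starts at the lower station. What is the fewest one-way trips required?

Counting alone: the keeper can take at most 1 across per trip to the upper station, so moving all 7 needs at least 7 loaded trips out, with a return between consecutive ones — at least 13 crossings.
The plan below uses exactly 13 crossings, so it is optimal:
1. Keeper goes to the upper station with the troll.  [the lower station: the dwarf, the knight, the mage, the orc, the paladin, the rogue | the upper station: the troll]
2. Keeper goes back to the lower station alone.  [the lower station: the dwarf, the knight, the mage, the orc, the paladin, the rogue | the upper station: the troll]
3. Keeper goes to the upper station with the mage.  [the lower station: the dwarf, the knight, the orc, the paladin, the rogue | the upper station: the mage, the troll]
4. Keeper goes back to the lower station alone.  [the lower station: the dwarf, the knight, the orc, the paladin, the rogue | the upper station: the mage, the troll]
5. Keeper goes to the upper station with the knight.  [the lower station: the dwarf, the orc, the paladin, the rogue | the upper station: the knight, the mage, the troll]
6. Keeper goes back to the lower station alone.  [the lower station: the dwarf, the orc, the paladin, the rogue | the upper station: the knight, the mage, the troll]
7. Keeper goes to the upper station with the rogue.  [the lower station: the dwarf, the orc, the paladin | the upper station: the knight, the mage, the rogue, the troll]
8. Keeper goes back to the lower station alone.  [the lower station: the dwarf, the orc, the paladin | the upper station: the knight, the mage, the rogue, the troll]
9. Keeper goes to the upper station with the dwarf.  [the lower station: the orc, the paladin | the upper station: the dwarf, the knight, the mage, the rogue, the troll]
10. Keeper goes back to the lower station alone.  [the lower station: the orc, the paladin | the upper station: the dwarf, the knight, the mage, the rogue, the troll]
11. Keeper goes to the upper station with the paladin.  [the lower station: the orc | the upper station: the dwarf, the knight, the mage, the paladin, the rogue, the troll]
12. Keeper goes back to the lower station alone.  [the lower station: the orc | the upper station: the dwarf, the knight, the mage, the paladin, the rogue, the troll]
13. Keeper goes to the upper station with the orc.  [the lower station: — | the upper station: the dwarf, the knight, the mage, the orc, the paladin, the rogue, the troll]

13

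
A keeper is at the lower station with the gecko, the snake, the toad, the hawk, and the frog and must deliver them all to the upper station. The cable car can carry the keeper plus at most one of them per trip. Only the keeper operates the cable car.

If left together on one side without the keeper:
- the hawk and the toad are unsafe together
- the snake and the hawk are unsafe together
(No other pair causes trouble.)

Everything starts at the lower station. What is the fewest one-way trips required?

11

Counting alone: the keeper can take at most 1 across per trip to the upper station, so moving all 5 needs at least 5 loaded trips out, with a return between consecutive ones — at least 9 crossings.
The safety rule pushes this higher. Following every safe sequence of crossings, the most of the 5 that can be at the upper station as the cable car arrives there on crossing 9 is 4 — never all 5.
So no plan with fewer than 11 crossings exists, and this one achieves 11:
1. Keeper goes to the upper station with the hawk.
2. Keeper goes back to the lower station alone.
3. Keeper goes to the upper station with the gecko.
4. Keeper goes back to the lower station alone.
5. Keeper goes to the upper station with the snake.
6. Keeper goes back to the lower station with the hawk.
7. Keeper goes to the upper station with the toad.
8. Keeper goes back to the lower station alone.
9. Keeper goes to the upper station with the frog.
10. Keeper goes back to the lower station alone.
11. Keeper goes to the upper station with the hawk.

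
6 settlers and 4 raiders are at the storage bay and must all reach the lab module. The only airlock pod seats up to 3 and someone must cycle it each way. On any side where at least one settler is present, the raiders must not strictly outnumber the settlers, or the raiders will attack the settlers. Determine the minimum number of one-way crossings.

Counting alone: each trip to the lab module takes at most 3 across and each return brings at least 1 back, so after t trips out (and t−1 returns) at most 3t − (t−1) of the 10 are across; that first reaches 10 at t = 5, so at least 9 crossings are needed.
The plan below uses exactly 9 crossings, so it is optimal:
1. 2 raiders → the lab module.  (the storage bay: 6S 2R; the lab module: 0S 2R)
2. 1 raider ← the storage bay.  (the storage bay: 6S 3R; the lab module: 0S 1R)
3. 3 raiders → the lab module.  (the storage bay: 6S 0R; the lab module: 0S 4R)
4. 1 raider ← the storage bay.  (the storage bay: 6S 1R; the lab module: 0S 3R)
5. 3 settlers → the lab module.  (the storage bay: 3S 1R; the lab module: 3S 3R)
6. 1 raider ← the storage bay.  (the storage bay: 3S 2R; the lab module: 3S 2R)
7. 1 settler and 2 raiders → the lab module.  (the storage bay: 2S 0R; the lab module: 4S 4R)
8. 1 raider ← the storage bay.  (the storage bay: 2S 1R; the lab module: 4S 3R)
9. 2 settlers and 1 raider → the lab module.  (the storage bay: 0S 0R; the lab module: 6S 4R)

9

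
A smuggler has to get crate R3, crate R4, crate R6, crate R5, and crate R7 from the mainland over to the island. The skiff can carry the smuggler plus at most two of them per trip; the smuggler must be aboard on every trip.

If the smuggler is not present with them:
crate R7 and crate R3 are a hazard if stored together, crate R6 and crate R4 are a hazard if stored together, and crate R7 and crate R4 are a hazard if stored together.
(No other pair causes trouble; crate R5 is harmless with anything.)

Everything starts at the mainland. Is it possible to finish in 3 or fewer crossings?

Counting alone: the smuggler can take at most 2 across per trip to the island, so moving all 5 needs at least 3 loaded trips out, with a return between consecutive ones — at least 5 crossings.
Since 3 < 5, 3 crossings cannot be enough. (The shortest complete plan in fact takes 5:)
1. Smuggler goes to the island with crate R3 and crate R4.
2. Smuggler goes back to the mainland alone.
3. Smuggler goes to the island with crate R5.
4. Smuggler goes back to the mainland alone.
5. Smuggler goes to the island with crate R6 and crate R7.

No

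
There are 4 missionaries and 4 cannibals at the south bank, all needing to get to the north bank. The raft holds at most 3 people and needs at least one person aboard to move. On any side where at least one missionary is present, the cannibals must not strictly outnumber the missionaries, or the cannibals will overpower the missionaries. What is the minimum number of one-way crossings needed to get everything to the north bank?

9

Counting alone: each trip to the north bank takes at most 3 across and each return brings at least 1 back, so after t trips out (and t−1 returns) at most 3t − (t−1) of the 8 are across; that first reaches 8 at t = 4, so at least 7 crossings are needed.
The safety rule pushes this higher. Following every safe sequence of crossings, the most of the 8 that can be at the north bank as the raft arrives there on crossing 7 is 7 — never all 8.
So no plan with fewer than 9 crossings exists, and this one achieves 9:
1. 2 cannibals → the north bank.  (the south bank: 4M 2C; the north bank: 0M 2C)
2. 1 cannibal ← the south bank.  (the south bank: 4M 3C; the north bank: 0M 1C)
3. 3 cannibals → the north bank.  (the south bank: 4M 0C; the north bank: 0M 4C)
4. 1 cannibal ← the south bank.  (the south bank: 4M 1C; the north bank: 0M 3C)
5. 3 missionaries → the north bank.  (the south bank: 1M 1C; the north bank: 3M 3C)
6. 1 missionary and 1 cannibal ← the south bank.  (the south bank: 2M 2C; the north bank: 2M 2C)
7. 2 missionaries → the north bank.  (the south bank: 0M 2C; the north bank: 4M 2C)
8. 1 cannibal ← the south bank.  (the south bank: 0M 3C; the north bank: 4M 1C)
9. 3 cannibals → the north bank.  (the south bank: 0M 0C; the north bank: 4M 4C)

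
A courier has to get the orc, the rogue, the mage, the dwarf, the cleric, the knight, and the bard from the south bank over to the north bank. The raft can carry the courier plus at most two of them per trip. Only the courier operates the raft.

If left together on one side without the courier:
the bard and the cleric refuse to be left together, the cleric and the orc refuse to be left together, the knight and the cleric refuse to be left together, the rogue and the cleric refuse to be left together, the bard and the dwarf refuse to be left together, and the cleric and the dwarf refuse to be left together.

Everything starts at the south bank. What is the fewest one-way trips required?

Counting alone: the courier can take at most 2 across per trip to the north bank, so moving all 7 needs at least 4 loaded trips out, with a return between consecutive ones — at least 7 crossings.
The safety rule pushes this higher. Following every safe sequence of crossings, the most of the 7 that can be at the north bank as the raft arrives there on crossings 7, 9 is 5, 6 respectively — never all 7.
So no plan with fewer than 11 crossings exists, and this one achieves 11:
1. Courier goes to the north bank with the cleric and the dwarf.
2. Courier goes back to the south bank with the dwarf.
3. Courier goes to the north bank with the dwarf and the orc.
4. Courier goes back to the south bank with the cleric.
5. Courier goes to the north bank with the cleric and the rogue.
6. Courier goes back to the south bank with the cleric.
7. Courier goes to the north bank with the cleric and the mage.
8. Courier goes back to the south bank with the cleric.
9. Courier goes to the north bank with the cleric and the knight.
10. Courier goes back to the south bank with the cleric.
11. Courier goes to the north bank with the bard and the cleric.

11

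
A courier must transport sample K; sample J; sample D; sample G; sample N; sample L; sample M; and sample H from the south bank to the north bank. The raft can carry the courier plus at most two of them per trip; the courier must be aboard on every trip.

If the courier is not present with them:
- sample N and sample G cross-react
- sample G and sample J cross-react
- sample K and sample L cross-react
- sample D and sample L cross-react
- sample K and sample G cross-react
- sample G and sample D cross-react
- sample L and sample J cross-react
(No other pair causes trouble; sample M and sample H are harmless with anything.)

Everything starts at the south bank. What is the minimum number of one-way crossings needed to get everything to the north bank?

9

Counting alone: the courier can take at most 2 across per trip to the north bank, so moving all 8 needs at least 4 loaded trips out, with a return between consecutive ones — at least 7 crossings.
The safety rule pushes this higher. Following every safe sequence of crossings, the most of the 8 that can be at the north bank as the raft arrives there on crossing 7 is 6 — never all 8.
So no plan with fewer than 9 crossings exists, and this one achieves 9:
1. Courier goes to the north bank with sample G and sample L.  [the south bank: sample D, sample H, sample J, sample K, sample M, sample N | the north bank: sample G, sample L]
2. Courier goes back to the south bank alone.  [the south bank: sample D, sample H, sample J, sample K, sample M, sample N | the north bank: sample G, sample L]
3. Courier goes to the north bank with sample J and sample K.  [the south bank: sample D, sample H, sample M, sample N | the north bank: sample G, sample J, sample K, sample L]
4. Courier goes back to the south bank with sample G and sample L.  [the south bank: sample D, sample G, sample H, sample L, sample M, sample N | the north bank: sample J, sample K]
5. Courier goes to the north bank with sample D and sample N.  [the south bank: sample G, sample H, sample L, sample M | the north bank: sample D, sample J, sample K, sample N]
6. Courier goes back to the south bank alone.  [the south bank: sample G, sample H, sample L, sample M | the north bank: sample D, sample J, sample K, sample N]
7. Courier goes to the north bank with sample H and sample M.  [the south bank: sample G, sample L | the north bank: sample D, sample H, sample J, sample K, sample M, sample N]
8. Courier goes back to the south bank alone.  [the south bank: sample G, sample L | the north bank: sample D, sample H, sample J, sample K, sample M, sample N]
9. Courier goes to the north bank with sample G and sample L.  [the south bank: — | the north bank: sample D, sample G, sample H, sample J, sample K, sample L, sample M, sample N]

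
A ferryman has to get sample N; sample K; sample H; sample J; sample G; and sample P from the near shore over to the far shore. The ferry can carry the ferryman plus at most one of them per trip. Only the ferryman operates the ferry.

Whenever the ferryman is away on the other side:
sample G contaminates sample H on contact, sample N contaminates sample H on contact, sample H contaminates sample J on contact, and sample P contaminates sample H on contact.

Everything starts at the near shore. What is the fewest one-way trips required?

impossible

Following every safe sequence of crossings from the start, the most of the 6 that can be at the far shore as the ferry arrives there on crossings 1, 3, 5 is 1, 2, 3 respectively; the best ever achieved is 3 of 6.
From crossing 7 on, no configuration arises that was not already reachable earlier: only 22 distinct safe configurations (who is on which side, and where the ferry is) can ever be reached, none of them has everyone across, and every continuation just revisits them. So no valid plan exists.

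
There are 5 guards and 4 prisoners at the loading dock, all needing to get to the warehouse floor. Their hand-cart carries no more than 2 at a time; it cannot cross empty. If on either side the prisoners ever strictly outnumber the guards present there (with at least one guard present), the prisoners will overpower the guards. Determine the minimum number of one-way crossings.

15

Counting alone: each trip to the warehouse floor takes at most 2 across and each return brings at least 1 back, so after t trips out (and t−1 returns) at most 2t − (t−1) of the 9 are across; that first reaches 9 at t = 8, so at least 15 crossings are needed.
The plan below uses exactly 15 crossings, so it is optimal:
1. 2 prisoners → the warehouse floor.  (the loading dock: 5G 2P; the warehouse floor: 0G 2P)
2. 1 prisoner ← the loading dock.  (the loading dock: 5G 3P; the warehouse floor: 0G 1P)
3. 2 prisoners → the warehouse floor.  (the loading dock: 5G 1P; the warehouse floor: 0G 3P)
4. 1 prisoner ← the loading dock.  (the loading dock: 5G 2P; the warehouse floor: 0G 2P)
5. 2 guards → the warehouse floor.  (the loading dock: 3G 2P; the warehouse floor: 2G 2P)
6. 1 prisoner ← the loading dock.  (the loading dock: 3G 3P; the warehouse floor: 2G 1P)
7. 1 guard and 1 prisoner → the warehouse floor.  (the loading dock: 2G 2P; the warehouse floor: 3G 2P)
8. 1 guard ← the loading dock.  (the loading dock: 3G 2P; the warehouse floor: 2G 2P)
9. 1 guard and 1 prisoner → the warehouse floor.  (the loading dock: 2G 1P; the warehouse floor: 3G 3P)
10. 1 prisoner ← the loading dock.  (the loading dock: 2G 2P; the warehouse floor: 3G 2P)
11. 1 guard and 1 prisoner → the warehouse floor.  (the loading dock: 1G 1P; the warehouse floor: 4G 3P)
12. 1 guard ← the loading dock.  (the loading dock: 2G 1P; the warehouse floor: 3G 3P)
13. 1 guard and 1 prisoner → the warehouse floor.  (the loading dock: 1G 0P; the warehouse floor: 4G 4P)
14. 1 prisoner ← the loading dock.  (the loading dock: 1G 1P; the warehouse floor: 4G 3P)
15. 1 guard and 1 prisoner → the warehouse floor.  (the loading dock: 0G 0P; the warehouse floor: 5G 4P)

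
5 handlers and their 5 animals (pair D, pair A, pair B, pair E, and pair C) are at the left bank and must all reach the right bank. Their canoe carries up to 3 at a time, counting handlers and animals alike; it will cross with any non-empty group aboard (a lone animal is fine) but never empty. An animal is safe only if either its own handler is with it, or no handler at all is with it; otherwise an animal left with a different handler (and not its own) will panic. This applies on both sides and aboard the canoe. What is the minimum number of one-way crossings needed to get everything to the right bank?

11

Counting alone: each trip to the right bank takes at most 3 across and each return brings at least 1 back, so after t trips out (and t−1 returns) at most 3t − (t−1) of the 10 are across; that first reaches 10 at t = 5, so at least 9 crossings are needed.
The safety rule pushes this higher. Following every safe sequence of crossings, the most of the 10 that can be at the right bank as the canoe arrives there on crossing 9 is 9 — never all 10.
So no plan with fewer than 11 crossings exists, and this one achieves 11:
1. animal D and handler D cross → the right bank.
2. handler D crosses ← the left bank.
3. animal A, animal B, and animal E cross → the right bank.
4. animal D crosses ← the left bank.
5. handler A, handler B, and handler E cross → the right bank.
6. animal A and handler A cross ← the left bank.
7. handler A, handler C, and handler D cross → the right bank.
8. animal B crosses ← the left bank.
9. animal A and animal D cross → the right bank.
10. animal D crosses ← the left bank.
11. animal B, animal C, and animal D cross → the right bank.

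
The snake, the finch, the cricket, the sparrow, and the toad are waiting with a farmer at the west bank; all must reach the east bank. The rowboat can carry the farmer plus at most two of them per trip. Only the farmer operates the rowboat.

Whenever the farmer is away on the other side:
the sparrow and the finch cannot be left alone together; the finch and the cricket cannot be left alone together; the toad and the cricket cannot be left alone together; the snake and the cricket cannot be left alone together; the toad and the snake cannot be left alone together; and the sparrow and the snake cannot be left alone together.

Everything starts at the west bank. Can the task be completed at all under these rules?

No

Whatever the first load, the items left behind include a forbidden pair without the farmer. No opening move is safe, so no plan exists.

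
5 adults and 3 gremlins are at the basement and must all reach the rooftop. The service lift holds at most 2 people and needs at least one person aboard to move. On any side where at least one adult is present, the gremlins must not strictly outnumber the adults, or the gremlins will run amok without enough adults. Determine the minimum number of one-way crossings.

Counting alone: each trip to the rooftop takes at most 2 across and each return brings at least 1 back, so after t trips out (and t−1 returns) at most 2t − (t−1) of the 8 are across; that first reaches 8 at t = 7, so at least 13 crossings are needed.
The plan below uses exactly 13 crossings, so it is optimal:
1. 2 gremlins → the rooftop.  (the basement: 5A 1G; the rooftop: 0A 2G)
2. 1 gremlin ← the basement.  (the basement: 5A 2G; the rooftop: 0A 1G)
3. 2 gremlins → the rooftop.  (the basement: 5A 0G; the rooftop: 0A 3G)
4. 1 gremlin ← the basement.  (the basement: 5A 1G; the rooftop: 0A 2G)
5. 2 adults → the rooftop.  (the basement: 3A 1G; the rooftop: 2A 2G)
6. 1 gremlin ← the basement.  (the basement: 3A 2G; the rooftop: 2A 1G)
7. 1 adult and 1 gremlin → the rooftop.  (the basement: 2A 1G; the rooftop: 3A 2G)
8. 1 gremlin ← the basement.  (the basement: 2A 2G; the rooftop: 3A 1G)
9. 2 gremlins → the rooftop.  (the basement: 2A 0G; the rooftop: 3A 3G)
10. 1 gremlin ← the basement.  (the basement: 2A 1G; the rooftop: 3A 2G)
11. 1 adult and 1 gremlin → the rooftop.  (the basement: 1A 0G; the rooftop: 4A 3G)
12. 1 gremlin ← the basement.  (the basement: 1A 1G; the rooftop: 4A 2G)
13. 1 adult and 1 gremlin → the rooftop.  (the basement: 0A 0G; the rooftop: 5A 3G)

13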